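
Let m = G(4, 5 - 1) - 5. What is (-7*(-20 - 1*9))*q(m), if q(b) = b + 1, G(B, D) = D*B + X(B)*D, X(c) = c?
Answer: 5684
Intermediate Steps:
G(B, D) = 2*B*D (G(B, D) = D*B + B*D = B*D + B*D = 2*B*D)
m = 27 (m = 2*4*(5 - 1) - 5 = 2*4*4 - 5 = 32 - 5 = 27)
q(b) = 1 + b
(-7*(-20 - 1*9))*q(m) = (-7*(-20 - 1*9))*(1 + 27) = -7*(-20 - 9)*28 = -7*(-29)*28 = 203*28 = 5684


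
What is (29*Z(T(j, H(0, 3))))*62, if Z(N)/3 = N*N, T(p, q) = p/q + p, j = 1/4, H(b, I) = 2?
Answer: 24273/32 ≈ 758.53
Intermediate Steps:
j = ¼ ≈ 0.25000
T(p, q) = p + p/q
Z(N) = 3*N² (Z(N) = 3*(N*N) = 3*N²)
(29*Z(T(j, H(0, 3))))*62 = (29*(3*(¼ + (¼)/2)²))*62 = (29*(3*(¼ + (¼)*(½))²))*62 = (29*(3*(¼ + ⅛)²))*62 = (29*(3*(3/8)²))*62 = (29*(3*(9/64)))*62 = (29*(27/64))*62 = (783/64)*62 = 24273/32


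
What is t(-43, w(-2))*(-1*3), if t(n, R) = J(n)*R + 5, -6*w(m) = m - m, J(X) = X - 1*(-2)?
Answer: -15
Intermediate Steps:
J(X) = 2 + X (J(X) = X + 2 = 2 + X)
w(m) = 0 (w(m) = -(m - m)/6 = -⅙*0 = 0)
t(n, R) = 5 + R*(2 + n) (t(n, R) = (2 + n)*R + 5 = R*(2 + n) + 5 = 5 + R*(2 + n))
t(-43, w(-2))*(-1*3) = (5 + 0*(2 - 43))*(-1*3) = (5 + 0*(-41))*(-3) = (5 + 0)*(-3) = 5*(-3) = -15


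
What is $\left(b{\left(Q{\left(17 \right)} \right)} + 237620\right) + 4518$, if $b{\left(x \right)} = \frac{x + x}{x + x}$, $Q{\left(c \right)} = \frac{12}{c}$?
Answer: $242139$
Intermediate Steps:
$b{\left(x \right)} = 1$ ($b{\left(x \right)} = \frac{2 x}{2 x} = 2 x \frac{1}{2 x} = 1$)
$\left(b{\left(Q{\left(17 \right)} \right)} + 237620\right) + 4518 = \left(1 + 237620\right) + 4518 = 237621 + 4518 = 242139$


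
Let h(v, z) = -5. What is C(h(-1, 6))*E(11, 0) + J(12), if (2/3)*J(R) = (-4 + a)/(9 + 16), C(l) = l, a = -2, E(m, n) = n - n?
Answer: -9/25 ≈ -0.36000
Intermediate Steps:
E(m, n) = 0
J(R) = -9/25 (J(R) = 3*((-4 - 2)/(9 + 16))/2 = 3*(-6/25)/2 = 3*(-6*1/25)/2 = (3/2)*(-6/25) = -9/25)
C(h(-1, 6))*E(11, 0) + J(12) = -5*0 - 9/25 = 0 - 9/25 = -9/25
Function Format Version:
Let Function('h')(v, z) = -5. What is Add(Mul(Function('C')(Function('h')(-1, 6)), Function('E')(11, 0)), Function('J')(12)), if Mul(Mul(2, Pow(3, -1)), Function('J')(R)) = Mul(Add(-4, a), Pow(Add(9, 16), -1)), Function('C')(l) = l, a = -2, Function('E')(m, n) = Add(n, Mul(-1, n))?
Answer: Rational(-9, 25) ≈ -0.36000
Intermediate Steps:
Function('E')(m, n) = 0
Function('J')(R) = Rational(-9, 25) (Function('J')(R) = Mul(Rational(3, 2), Mul(Add(-4, -2), Pow(Add(9, 16), -1))) = Mul(Rational(3, 2), Mul(-6, Pow(25, -1))) = Mul(Rational(3, 2), Mul(-6, Rational(1, 25))) = Mul(Rational(3, 2), Rational(-6, 25)) = Rational(-9, 25))
Add(Mul(Function('C')(Function('h')(-1, 6)), Function('E')(11, 0)), Function('J')(12)) = Add(Mul(-5, 0), Rational(-9, 25)) = Add(0, Rational(-9, 25)) = Rational(-9, 25)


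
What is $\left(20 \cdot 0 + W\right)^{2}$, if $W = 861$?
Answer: $741321$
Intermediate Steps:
$\left(20 \cdot 0 + W\right)^{2} = \left(20 \cdot 0 + 861\right)^{2} = \left(0 + 861\right)^{2} = 861^{2} = 741321$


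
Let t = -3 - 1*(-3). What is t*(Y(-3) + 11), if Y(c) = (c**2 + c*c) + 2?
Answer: 0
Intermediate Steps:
Y(c) = 2 + 2*c**2 (Y(c) = (c**2 + c**2) + 2 = 2*c**2 + 2 = 2 + 2*c**2)
t = 0 (t = -3 + 3 = 0)
t*(Y(-3) + 11) = 0*((2 + 2*(-3)**2) + 11) = 0*((2 + 2*9) + 11) = 0*((2 + 18) + 11) = 0*(20 + 11) = 0*31 = 0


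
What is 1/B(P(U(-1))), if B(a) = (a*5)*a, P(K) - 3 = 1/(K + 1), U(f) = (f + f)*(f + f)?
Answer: 5/256 ≈ 0.019531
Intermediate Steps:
U(f) = 4*f² (U(f) = (2*f)*(2*f) = 4*f²)
P(K) = 3 + 1/(1 + K) (P(K) = 3 + 1/(K + 1) = 3 + 1/(1 + K))
B(a) = 5*a² (B(a) = (5*a)*a = 5*a²)
1/B(P(U(-1))) = 1/(5*((4 + 3*(4*(-1)²))/(1 + 4*(-1)²))²) = 1/(5*((4 + 3*(4*1))/(1 + 4*1))²) = 1/(5*((4 + 3*4)/(1 + 4))²) = 1/(5*((4 + 12)/5)²) = 1/(5*((⅕)*16)²) = 1/(5*(16/5)²) = 1/(5*(256/25)) = 1/(256/5) = 5/256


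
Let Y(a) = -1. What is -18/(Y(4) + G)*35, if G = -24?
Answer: 126/5 ≈ 25.200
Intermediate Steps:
-18/(Y(4) + G)*35 = -18/(-1 - 24)*35 = -18/(-25)*35 = -18*(-1/25)*35 = (18/25)*35 = 126/5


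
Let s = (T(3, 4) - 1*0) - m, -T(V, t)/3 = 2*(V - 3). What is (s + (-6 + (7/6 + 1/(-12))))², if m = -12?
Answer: 7225/144 ≈ 50.174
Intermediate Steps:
T(V, t) = 18 - 6*V (T(V, t) = -6*(V - 3) = -6*(-3 + V) = -3*(-6 + 2*V) = 18 - 6*V)
s = 12 (s = ((18 - 6*3) - 1*0) - 1*(-12) = ((18 - 18) + 0) + 12 = (0 + 0) + 12 = 0 + 12 = 12)
(s + (-6 + (7/6 + 1/(-12))))² = (12 + (-6 + (7/6 + 1/(-12))))² = (12 + (-6 + (7*(⅙) + 1*(-1/12))))² = (12 + (-6 + (7/6 - 1/12)))² = (12 + (-6 + 13/12))² = (12 - 59/12)² = (85/12)² = 7225/144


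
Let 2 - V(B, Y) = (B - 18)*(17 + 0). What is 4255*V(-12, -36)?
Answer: 2178560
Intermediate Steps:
V(B, Y) = 308 - 17*B (V(B, Y) = 2 - (B - 18)*(17 + 0) = 2 - (-18 + B)*17 = 2 - (-306 + 17*B) = 2 + (306 - 17*B) = 308 - 17*B)
4255*V(-12, -36) = 4255*(308 - 17*(-12)) = 4255*(308 + 204) = 4255*512 = 2178560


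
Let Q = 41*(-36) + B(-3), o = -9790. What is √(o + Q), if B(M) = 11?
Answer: I*√11255 ≈ 106.09*I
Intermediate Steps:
Q = -1465 (Q = 41*(-36) + 11 = -1476 + 11 = -1465)
√(o + Q) = √(-9790 - 1465) = √(-11255) = I*√11255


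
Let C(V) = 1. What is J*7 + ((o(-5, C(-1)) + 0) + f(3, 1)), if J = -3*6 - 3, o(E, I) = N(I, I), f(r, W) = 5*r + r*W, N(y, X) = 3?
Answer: -126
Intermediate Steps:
f(r, W) = 5*r + W*r
o(E, I) = 3
J = -21 (J = -18 - 3 = -21)
J*7 + ((o(-5, C(-1)) + 0) + f(3, 1)) = -21*7 + ((3 + 0) + 3*(5 + 1)) = -147 + (3 + 3*6) = -147 + (3 + 18) = -147 + 21 = -126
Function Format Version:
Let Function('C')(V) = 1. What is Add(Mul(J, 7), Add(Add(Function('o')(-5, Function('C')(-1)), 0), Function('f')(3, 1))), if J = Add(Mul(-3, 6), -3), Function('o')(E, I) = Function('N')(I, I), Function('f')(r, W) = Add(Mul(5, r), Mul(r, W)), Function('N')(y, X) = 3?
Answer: -126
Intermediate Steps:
Function('f')(r, W) = Add(Mul(5, r), Mul(W, r))
Function('o')(E, I) = 3
J = -21 (J = Add(-18, -3) = -21)
Add(Mul(J, 7), Add(Add(Function('o')(-5, Function('C')(-1)), 0), Function('f')(3, 1))) = Add(Mul(-21, 7), Add(Add(3, 0), Mul(3, Add(5, 1)))) = Add(-147, Add(3, Mul(3, 6))) = Add(-147, Add(3, 18)) = Add(-147, 21) = -126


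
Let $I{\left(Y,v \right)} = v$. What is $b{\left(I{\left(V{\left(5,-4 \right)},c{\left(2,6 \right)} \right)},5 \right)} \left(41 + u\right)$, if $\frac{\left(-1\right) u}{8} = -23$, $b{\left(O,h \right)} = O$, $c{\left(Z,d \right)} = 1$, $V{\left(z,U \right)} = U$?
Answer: $225$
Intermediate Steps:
$u = 184$ ($u = \left(-8\right) \left(-23\right) = 184$)
$b{\left(I{\left(V{\left(5,-4 \right)},c{\left(2,6 \right)} \right)},5 \right)} \left(41 + u\right) = 1 \left(41 + 184\right) = 1 \cdot 225 = 225$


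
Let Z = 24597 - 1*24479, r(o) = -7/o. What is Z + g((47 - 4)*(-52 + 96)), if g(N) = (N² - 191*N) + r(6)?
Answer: 19310453/6 ≈ 3.2184e+6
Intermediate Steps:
g(N) = -7/6 + N² - 191*N (g(N) = (N² - 191*N) - 7/6 = -7/6 + N² - 191*N)
Z = 118 (Z = 24597 - 24479 = 118)
Z + g((47 - 4)*(-52 + 96)) = 118 + (-7/6 + ((47 - 4)*(-52 + 96))² - 191*(47 - 4)*(-52 + 96)) = 118 + (-7/6 + (43*44)² - 8213*44) = 118 + (-7/6 + 1892² - 191*1892) = 118 + (-7/6 + 3579664 - 361372) = 118 + 19309745/6 = 19310453/6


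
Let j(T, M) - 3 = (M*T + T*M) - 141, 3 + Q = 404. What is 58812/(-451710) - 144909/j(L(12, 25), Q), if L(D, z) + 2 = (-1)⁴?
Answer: 2180052037/14153580 ≈ 154.03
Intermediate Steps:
L(D, z) = -1 (L(D, z) = -2 + (-1)⁴ = -2 + 1 = -1)
Q = 401 (Q = -3 + 404 = 401)
j(T, M) = -138 + 2*M*T (j(T, M) = 3 + ((M*T + T*M) - 141) = 3 + ((M*T + M*T) - 141) = 3 + (2*M*T - 141) = 3 + (-141 + 2*M*T) = -138 + 2*M*T)
58812/(-451710) - 144909/j(L(12, 25), Q) = 58812/(-451710) - 144909/(-138 + 2*401*(-1)) = 58812*(-1/451710) - 144909/(-138 - 802) = -9802/75285 - 144909/(-940) = -9802/75285 - 144909*(-1/940) = -9802/75285 + 144909/940 = 2180052037/14153580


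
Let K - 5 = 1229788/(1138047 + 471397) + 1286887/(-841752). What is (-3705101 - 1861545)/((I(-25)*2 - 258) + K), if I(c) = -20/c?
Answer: 9426785914025764560/427026032890619 ≈ 22075.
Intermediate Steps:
K = 1434441869297/338688176472 (K = 5 + (1229788/(1138047 + 471397) + 1286887/(-841752)) = 5 + (1229788/1609444 + 1286887*(-1/841752)) = 5 + (1229788*(1/1609444) - 1286887/841752) = 5 + (307447/402361 - 1286887/841752) = 5 - 258999013063/338688176472 = 1434441869297/338688176472 ≈ 4.2353)
(-3705101 - 1861545)/((I(-25)*2 - 258) + K) = (-3705101 - 1861545)/((-20/(-25)*2 - 258) + 1434441869297/338688176472) = -5566646/((-20*(-1/25)*2 - 258) + 1434441869297/338688176472) = -5566646/(((4/5)*2 - 258) + 1434441869297/338688176472) = -5566646/((8/5 - 258) + 1434441869297/338688176472) = -5566646/(-1282/5 + 1434441869297/338688176472) = -5566646/(-427026032890619/1693440882360) = -5566646*(-1693440882360/427026032890619) = 9426785914025764560/427026032890619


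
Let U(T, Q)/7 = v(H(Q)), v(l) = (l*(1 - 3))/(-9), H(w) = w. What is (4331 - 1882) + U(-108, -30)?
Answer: 7207/3 ≈ 2402.3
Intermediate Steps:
v(l) = 2*l/9 (v(l) = (l*(-2))*(-⅑) = -2*l*(-⅑) = 2*l/9)
U(T, Q) = 14*Q/9 (U(T, Q) = 7*(2*Q/9) = 14*Q/9)
(4331 - 1882) + U(-108, -30) = (4331 - 1882) + (14/9)*(-30) = 2449 - 140/3 = 7207/3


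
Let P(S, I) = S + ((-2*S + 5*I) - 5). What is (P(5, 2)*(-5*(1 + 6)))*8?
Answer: 0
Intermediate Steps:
P(S, I) = -5 - S + 5*I (P(S, I) = S + (-5 - 2*S + 5*I) = -5 - S + 5*I)
(P(5, 2)*(-5*(1 + 6)))*8 = ((-5 - 1*5 + 5*2)*(-5*(1 + 6)))*8 = ((-5 - 5 + 10)*(-5*7))*8 = (0*(-35))*8 = 0*8 = 0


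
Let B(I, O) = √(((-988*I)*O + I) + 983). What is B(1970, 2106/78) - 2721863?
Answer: -2721863 + I*√52548767 ≈ -2.7219e+6 + 7249.1*I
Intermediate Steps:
B(I, O) = √(983 + I - 988*I*O) (B(I, O) = √((-988*I*O + I) + 983) = √((I - 988*I*O) + 983) = √(983 + I - 988*I*O))
B(1970, 2106/78) - 2721863 = √(983 + 1970 - 988*1970*2106/78) - 2721863 = √(983 + 1970 - 988*1970*2106*(1/78)) - 2721863 = √(983 + 1970 - 988*1970*27) - 2721863 = √(983 + 1970 - 52551720) - 2721863 = √(-52548767) - 2721863 = I*√52548767 - 2721863 = -2721863 + I*√52548767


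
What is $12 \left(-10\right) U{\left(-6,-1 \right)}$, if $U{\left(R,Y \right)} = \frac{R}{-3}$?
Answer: $-240$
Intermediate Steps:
$U{\left(R,Y \right)} = - \frac{R}{3}$ ($U{\left(R,Y \right)} = R \left(- \frac{1}{3}\right) = - \frac{R}{3}$)
$12 \left(-10\right) U{\left(-6,-1 \right)} = 12 \left(-10\right) \left(\left(- \frac{1}{3}\right) \left(-6\right)\right) = \left(-120\right) 2 = -240$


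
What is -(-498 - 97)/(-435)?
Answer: -119/87 ≈ -1.3678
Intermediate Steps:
-(-498 - 97)/(-435) = -(-595)*(-1)/435 = -1*119/87 = -119/87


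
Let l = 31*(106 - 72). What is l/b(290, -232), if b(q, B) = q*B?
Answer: -527/33640 ≈ -0.015666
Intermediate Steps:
b(q, B) = B*q
l = 1054 (l = 31*34 = 1054)
l/b(290, -232) = 1054/((-232*290)) = 1054/(-67280) = 1054*(-1/67280) = -527/33640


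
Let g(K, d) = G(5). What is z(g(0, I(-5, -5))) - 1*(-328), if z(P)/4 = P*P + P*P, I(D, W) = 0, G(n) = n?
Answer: 528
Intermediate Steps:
g(K, d) = 5
z(P) = 8*P² (z(P) = 4*(P*P + P*P) = 4*(P² + P²) = 4*(2*P²) = 8*P²)
z(g(0, I(-5, -5))) - 1*(-328) = 8*5² - 1*(-328) = 8*25 + 328 = 200 + 328 = 528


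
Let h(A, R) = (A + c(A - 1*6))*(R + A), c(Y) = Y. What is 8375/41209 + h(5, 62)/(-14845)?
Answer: 113282863/611747605 ≈ 0.18518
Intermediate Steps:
h(A, R) = (-6 + 2*A)*(A + R) (h(A, R) = (A + (A - 1*6))*(R + A) = (A + (A - 6))*(A + R) = (A + (-6 + A))*(A + R) = (-6 + 2*A)*(A + R))
8375/41209 + h(5, 62)/(-14845) = 8375/41209 + (-6*5 - 6*62 + 2*5² + 2*5*62)/(-14845) = 8375*(1/41209) + (-30 - 372 + 2*25 + 620)*(-1/14845) = 8375/41209 + (-30 - 372 + 50 + 620)*(-1/14845) = 8375/41209 + 268*(-1/14845) = 8375/41209 - 268/14845 = 113282863/611747605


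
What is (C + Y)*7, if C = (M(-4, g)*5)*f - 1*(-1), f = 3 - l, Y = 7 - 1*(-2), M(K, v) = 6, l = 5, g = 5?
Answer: -350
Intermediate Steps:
Y = 9 (Y = 7 + 2 = 9)
f = -2 (f = 3 - 1*5 = 3 - 5 = -2)
C = -59 (C = (6*5)*(-2) - 1*(-1) = 30*(-2) + 1 = -60 + 1 = -59)
(C + Y)*7 = (-59 + 9)*7 = -50*7 = -350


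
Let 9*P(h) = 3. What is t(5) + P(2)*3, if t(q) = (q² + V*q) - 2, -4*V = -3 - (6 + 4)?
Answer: 161/4 ≈ 40.250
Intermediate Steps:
V = 13/4 (V = -(-3 - (6 + 4))/4 = -(-3 - 1*10)/4 = -(-3 - 10)/4 = -¼*(-13) = 13/4 ≈ 3.2500)
P(h) = ⅓ (P(h) = (⅑)*3 = ⅓)
t(q) = -2 + q² + 13*q/4 (t(q) = (q² + 13*q/4) - 2 = -2 + q² + 13*q/4)
t(5) + P(2)*3 = (-2 + 5² + (13/4)*5) + (⅓)*3 = (-2 + 25 + 65/4) + 1 = 157/4 + 1 = 161/4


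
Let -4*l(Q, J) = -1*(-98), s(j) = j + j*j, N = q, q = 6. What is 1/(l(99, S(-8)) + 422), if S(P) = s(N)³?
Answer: 2/795 ≈ 0.0025157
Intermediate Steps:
N = 6
s(j) = j + j²
S(P) = 74088 (S(P) = (6*(1 + 6))³ = (6*7)³ = 42³ = 74088)
l(Q, J) = -49/2 (l(Q, J) = -(-1)*(-98)/4 = -¼*98 = -49/2)
1/(l(99, S(-8)) + 422) = 1/(-49/2 + 422) = 1/(795/2) = 2/795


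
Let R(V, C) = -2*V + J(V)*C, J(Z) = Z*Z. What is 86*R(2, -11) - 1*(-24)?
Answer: -4104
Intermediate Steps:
J(Z) = Z²
R(V, C) = -2*V + C*V² (R(V, C) = -2*V + V²*C = -2*V + C*V²)
86*R(2, -11) - 1*(-24) = 86*(2*(-2 - 11*2)) - 1*(-24) = 86*(2*(-2 - 22)) + 24 = 86*(2*(-24)) + 24 = 86*(-48) + 24 = -4128 + 24 = -4104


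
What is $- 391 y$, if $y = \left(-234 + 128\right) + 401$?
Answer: $-115345$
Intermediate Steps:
$y = 295$ ($y = -106 + 401 = 295$)
$- 391 y = \left(-391\right) 295 = -115345$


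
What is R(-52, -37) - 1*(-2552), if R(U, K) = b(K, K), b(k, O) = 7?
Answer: 2559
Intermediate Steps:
R(U, K) = 7
R(-52, -37) - 1*(-2552) = 7 - 1*(-2552) = 7 + 2552 = 2559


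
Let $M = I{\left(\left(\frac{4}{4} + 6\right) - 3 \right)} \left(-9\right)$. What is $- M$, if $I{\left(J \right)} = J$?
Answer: $36$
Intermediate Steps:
$M = -36$ ($M = \left(\left(\frac{4}{4} + 6\right) - 3\right) \left(-9\right) = \left(\left(4 \cdot \frac{1}{4} + 6\right) - 3\right) \left(-9\right) = \left(\left(1 + 6\right) - 3\right) \left(-9\right) = \left(7 - 3\right) \left(-9\right) = 4 \left(-9\right) = -36$)
$- M = \left(-1\right) \left(-36\right) = 36$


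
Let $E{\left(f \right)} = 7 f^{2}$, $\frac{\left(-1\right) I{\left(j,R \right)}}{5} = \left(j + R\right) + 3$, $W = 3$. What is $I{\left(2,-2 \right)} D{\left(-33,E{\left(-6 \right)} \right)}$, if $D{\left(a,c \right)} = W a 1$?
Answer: $1485$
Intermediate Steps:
$I{\left(j,R \right)} = -15 - 5 R - 5 j$ ($I{\left(j,R \right)} = - 5 \left(\left(j + R\right) + 3\right) = - 5 \left(\left(R + j\right) + 3\right) = - 5 \left(3 + R + j\right) = -15 - 5 R - 5 j$)
$D{\left(a,c \right)} = 3 a$ ($D{\left(a,c \right)} = 3 a 1 = 3 a$)
$I{\left(2,-2 \right)} D{\left(-33,E{\left(-6 \right)} \right)} = \left(-15 - -10 - 10\right) 3 \left(-33\right) = \left(-15 + 10 - 10\right) \left(-99\right) = \left(-15\right) \left(-99\right) = 1485$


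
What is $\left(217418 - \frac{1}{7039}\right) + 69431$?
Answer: $\frac{2019130110}{7039} \approx 2.8685 \cdot 10^{5}$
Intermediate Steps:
$\left(217418 - \frac{1}{7039}\right) + 69431 = \frac{1530405301}{7039} + 69431 = \frac{2019130110}{7039}$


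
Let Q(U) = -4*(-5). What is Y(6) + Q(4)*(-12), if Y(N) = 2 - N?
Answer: -244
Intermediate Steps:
Q(U) = 20
Y(6) + Q(4)*(-12) = (2 - 1*6) + 20*(-12) = (2 - 6) - 240 = -4 - 240 = -244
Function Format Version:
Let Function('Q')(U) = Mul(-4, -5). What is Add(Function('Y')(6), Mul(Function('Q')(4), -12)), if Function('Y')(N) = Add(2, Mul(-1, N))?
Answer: -244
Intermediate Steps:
Function('Q')(U) = 20
Add(Function('Y')(6), Mul(Function('Q')(4), -12)) = Add(Add(2, Mul(-1, 6)), Mul(20, -12)) = Add(Add(2, -6), -240) = Add(-4, -240) = -244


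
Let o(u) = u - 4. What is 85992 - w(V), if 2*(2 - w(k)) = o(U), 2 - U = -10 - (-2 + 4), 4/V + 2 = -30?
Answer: 85995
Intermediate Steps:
V = -1/8 (V = 4/(-2 - 30) = 4/(-32) = 4*(-1/32) = -1/8 ≈ -0.12500)
U = 14 (U = 2 - (-10 - (-2 + 4)) = 2 - (-10 - 1*2) = 2 - (-10 - 2) = 2 - 1*(-12) = 2 + 12 = 14)
o(u) = -4 + u
w(k) = -3 (w(k) = 2 - (-4 + 14)/2 = 2 - 1/2*10 = 2 - 5 = -3)
85992 - w(V) = 85992 - 1*(-3) = 85992 + 3 = 85995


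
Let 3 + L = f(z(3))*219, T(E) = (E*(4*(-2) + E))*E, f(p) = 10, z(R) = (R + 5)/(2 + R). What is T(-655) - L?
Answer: -284445762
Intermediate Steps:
z(R) = (5 + R)/(2 + R)
T(E) = E**2*(-8 + E) (T(E) = (E*(-8 + E))*E = E**2*(-8 + E))
L = 2187 (L = -3 + 10*219 = -3 + 2190 = 2187)
T(-655) - L = (-655)**2*(-8 - 655) - 1*2187 = 429025*(-663) - 2187 = -284443575 - 2187 = -284445762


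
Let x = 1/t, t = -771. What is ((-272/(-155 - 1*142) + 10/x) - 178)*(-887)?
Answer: 2077765568/297 ≈ 6.9958e+6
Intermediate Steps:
x = -1/771 (x = 1/(-771) = -1/771 ≈ -0.0012970)
((-272/(-155 - 1*142) + 10/x) - 178)*(-887) = ((-272/(-155 - 1*142) + 10/(-1/771)) - 178)*(-887) = ((-272/(-155 - 142) + 10*(-771)) - 178)*(-887) = ((-272/(-297) - 7710) - 178)*(-887) = ((-272*(-1/297) - 7710) - 178)*(-887) = ((272/297 - 7710) - 178)*(-887) = (-2289598/297 - 178)*(-887) = -2342464/297*(-887) = 2077765568/297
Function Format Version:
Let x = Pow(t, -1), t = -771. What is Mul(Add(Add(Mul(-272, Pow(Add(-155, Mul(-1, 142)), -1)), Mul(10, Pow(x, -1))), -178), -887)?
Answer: Rational(2077765568, 297) ≈ 6.9958e+6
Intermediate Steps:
x = Rational(-1, 771) (x = Pow(-771, -1) = Rational(-1, 771) ≈ -0.0012970)
Mul(Add(Add(Mul(-272, Pow(Add(-155, Mul(-1, 142)), -1)), Mul(10, Pow(x, -1))), -178), -887) = Mul(Add(Add(Mul(-272, Pow(Add(-155, Mul(-1, 142)), -1)), Mul(10, Pow(Rational(-1, 771), -1))), -178), -887) = Mul(Add(Add(Mul(-272, Pow(Add(-155, -142), -1)), Mul(10, -771)), -178), -887) = Mul(Add(Add(Mul(-272, Pow(-297, -1)), -7710), -178), -887) = Mul(Add(Add(Mul(-272, Rational(-1, 297)), -7710), -178), -887) = Mul(Add(Add(Rational(272, 297), -7710), -178), -887) = Mul(Add(Rational(-2289598, 297), -178), -887) = Mul(Rational(-2342464, 297), -887) = Rational(2077765568, 297)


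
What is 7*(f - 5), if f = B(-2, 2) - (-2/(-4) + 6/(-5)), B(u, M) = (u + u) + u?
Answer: -721/10 ≈ -72.100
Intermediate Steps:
B(u, M) = 3*u (B(u, M) = 2*u + u = 3*u)
f = -53/10 (f = 3*(-2) - (-2/(-4) + 6/(-5)) = -6 - (-2*(-¼) + 6*(-⅕)) = -6 - (½ - 6/5) = -6 - 1*(-7/10) = -6 + 7/10 = -53/10 ≈ -5.3000)
7*(f - 5) = 7*(-53/10 - 5) = 7*(-103/10) = -721/10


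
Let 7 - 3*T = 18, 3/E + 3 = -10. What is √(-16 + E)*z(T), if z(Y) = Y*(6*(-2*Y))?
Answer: -484*I*√2743/39 ≈ -649.97*I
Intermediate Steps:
E = -3/13 (E = 3/(-3 - 10) = 3/(-13) = 3*(-1/13) = -3/13 ≈ -0.23077)
T = -11/3 (T = 7/3 - ⅓*18 = 7/3 - 6 = -11/3 ≈ -3.6667)
z(Y) = -12*Y² (z(Y) = Y*(-12*Y) = -12*Y²)
√(-16 + E)*z(T) = √(-16 - 3/13)*(-12*(-11/3)²) = √(-211/13)*(-12*121/9) = (I*√2743/13)*(-484/3) = -484*I*√2743/39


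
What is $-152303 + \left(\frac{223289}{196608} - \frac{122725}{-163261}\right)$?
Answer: $- \frac{4888624878336235}{32098418688} \approx -1.523 \cdot 10^{5}$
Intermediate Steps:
$-152303 + \left(\frac{223289}{196608} - \frac{122725}{-163261}\right) = -152303 + \left(223289 \cdot \frac{1}{196608} - - \frac{122725}{163261}\right) = -152303 + \left(\frac{223289}{196608} + \frac{122725}{163261}\right) = -152303 + \frac{60583102229}{32098418688} = - \frac{4888624878336235}{32098418688}$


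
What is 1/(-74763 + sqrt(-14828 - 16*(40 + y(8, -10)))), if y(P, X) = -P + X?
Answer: -24921/1863173783 - 2*I*sqrt(3795)/5589521349 ≈ -1.3376e-5 - 2.2043e-8*I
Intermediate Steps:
y(P, X) = X - P
1/(-74763 + sqrt(-14828 - 16*(40 + y(8, -10)))) = 1/(-74763 + sqrt(-14828 - 16*(40 + (-10 - 1*8)))) = 1/(-74763 + sqrt(-14828 - 16*(40 + (-10 - 8)))) = 1/(-74763 + sqrt(-14828 - 16*(40 - 18))) = 1/(-74763 + sqrt(-14828 - 16*22)) = 1/(-74763 + sqrt(-14828 - 352)) = 1/(-74763 + sqrt(-15180)) = 1/(-74763 + 2*I*sqrt(3795))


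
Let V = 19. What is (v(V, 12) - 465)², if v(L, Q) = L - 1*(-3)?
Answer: 196249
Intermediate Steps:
v(L, Q) = 3 + L (v(L, Q) = L + 3 = 3 + L)
(v(V, 12) - 465)² = ((3 + 19) - 465)² = (22 - 465)² = (-443)² = 196249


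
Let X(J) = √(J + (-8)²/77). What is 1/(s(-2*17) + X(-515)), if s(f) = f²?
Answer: 89012/102937463 - 3*I*√338723/102937463 ≈ 0.00086472 - 1.6962e-5*I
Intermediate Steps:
X(J) = √(64/77 + J) (X(J) = √(J + 64*(1/77)) = √(J + 64/77) = √(64/77 + J))
1/(s(-2*17) + X(-515)) = 1/((-2*17)² + √(4928 + 5929*(-515))/77) = 1/((-34)² + √(4928 - 3053435)/77) = 1/(1156 + √(-3048507)/77) = 1/(1156 + (3*I*√338723)/77) = 1/(1156 + 3*I*√338723/77)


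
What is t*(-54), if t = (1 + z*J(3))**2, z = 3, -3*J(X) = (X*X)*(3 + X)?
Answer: -151686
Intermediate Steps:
J(X) = -X**2*(3 + X)/3 (J(X) = -X*X*(3 + X)/3 = -X**2*(3 + X)/3)
t = 2809 (t = (1 + 3*((1/3)*3**2*(-3 - 1*3)))**2 = (1 + 3*((1/3)*9*(-3 - 3)))**2 = (1 + 3*((1/3)*9*(-6)))**2 = (1 + 3*(-18))**2 = (1 - 54)**2 = (-53)**2 = 2809)
t*(-54) = 2809*(-54) = -151686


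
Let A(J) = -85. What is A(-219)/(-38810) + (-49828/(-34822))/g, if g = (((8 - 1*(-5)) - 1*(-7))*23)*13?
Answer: 245423091/101020276045 ≈ 0.0024294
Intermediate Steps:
g = 5980 (g = (((8 + 5) + 7)*23)*13 = ((13 + 7)*23)*13 = (20*23)*13 = 460*13 = 5980)
A(-219)/(-38810) + (-49828/(-34822))/g = -85/(-38810) - 49828/(-34822)/5980 = -85*(-1/38810) - 49828*(-1/34822)*(1/5980) = 17/7762 + (24914/17411)*(1/5980) = 17/7762 + 12457/52058890 = 245423091/101020276045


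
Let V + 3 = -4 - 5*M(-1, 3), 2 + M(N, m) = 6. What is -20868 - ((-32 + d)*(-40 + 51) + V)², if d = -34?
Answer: -587877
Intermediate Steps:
M(N, m) = 4 (M(N, m) = -2 + 6 = 4)
V = -27 (V = -3 + (-4 - 5*4) = -3 + (-4 - 20) = -3 - 24 = -27)
-20868 - ((-32 + d)*(-40 + 51) + V)² = -20868 - ((-32 - 34)*(-40 + 51) - 27)² = -20868 - (-66*11 - 27)² = -20868 - (-726 - 27)² = -20868 - 1*(-753)² = -20868 - 1*567009 = -20868 - 567009 = -587877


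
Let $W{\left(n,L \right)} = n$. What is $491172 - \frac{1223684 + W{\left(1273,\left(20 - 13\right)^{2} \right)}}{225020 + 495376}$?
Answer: $\frac{117945706385}{240132} \approx 4.9117 \cdot 10^{5}$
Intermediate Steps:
$491172 - \frac{1223684 + W{\left(1273,\left(20 - 13\right)^{2} \right)}}{225020 + 495376} = 491172 - \frac{1223684 + 1273}{225020 + 495376} = 491172 - \frac{1224957}{720396} = 491172 - 1224957 \cdot \frac{1}{720396} = 491172 - \frac{408319}{240132} = \frac{117945706385}{240132}$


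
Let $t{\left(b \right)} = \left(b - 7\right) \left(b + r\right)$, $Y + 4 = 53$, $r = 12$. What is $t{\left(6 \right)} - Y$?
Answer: $-67$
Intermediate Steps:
$Y = 49$ ($Y = -4 + 53 = 49$)
$t{\left(b \right)} = \left(-7 + b\right) \left(12 + b\right)$ ($t{\left(b \right)} = \left(b - 7\right) \left(b + 12\right) = \left(-7 + b\right) \left(12 + b\right)$)
$t{\left(6 \right)} - Y = \left(-84 + 6^{2} + 5 \cdot 6\right) - 49 = \left(-84 + 36 + 30\right) - 49 = -18 - 49 = -67$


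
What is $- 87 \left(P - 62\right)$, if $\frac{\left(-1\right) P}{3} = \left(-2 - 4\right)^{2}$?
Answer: $14790$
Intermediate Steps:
$P = -108$ ($P = - 3 \left(-2 - 4\right)^{2} = - 3 \left(-6\right)^{2} = \left(-3\right) 36 = -108$)
$- 87 \left(P - 62\right) = - 87 \left(-108 - 62\right) = \left(-87\right) \left(-170\right) = 14790$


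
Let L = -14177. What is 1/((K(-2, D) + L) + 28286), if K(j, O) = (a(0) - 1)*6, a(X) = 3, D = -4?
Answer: 1/14121 ≈ 7.0816e-5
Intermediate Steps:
K(j, O) = 12 (K(j, O) = (3 - 1)*6 = 2*6 = 12)
1/((K(-2, D) + L) + 28286) = 1/((12 - 14177) + 28286) = 1/(-14165 + 28286) = 1/14121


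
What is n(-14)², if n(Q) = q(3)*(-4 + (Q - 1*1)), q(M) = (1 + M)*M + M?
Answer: 81225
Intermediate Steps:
q(M) = M + M*(1 + M) (q(M) = M*(1 + M) + M = M + M*(1 + M))
n(Q) = -75 + 15*Q (n(Q) = (3*(2 + 3))*(-4 + (Q - 1*1)) = (3*5)*(-4 + (Q - 1)) = 15*(-4 + (-1 + Q)) = 15*(-5 + Q) = -75 + 15*Q)
n(-14)² = (-75 + 15*(-14))² = (-75 - 210)² = (-285)² = 81225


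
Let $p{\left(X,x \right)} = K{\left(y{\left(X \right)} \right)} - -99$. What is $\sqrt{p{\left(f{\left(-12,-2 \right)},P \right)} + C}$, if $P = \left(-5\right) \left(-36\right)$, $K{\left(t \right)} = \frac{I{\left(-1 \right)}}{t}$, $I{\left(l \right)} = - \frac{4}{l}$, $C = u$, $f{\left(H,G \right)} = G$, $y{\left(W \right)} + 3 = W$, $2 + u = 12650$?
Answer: $\frac{\sqrt{318655}}{5} \approx 112.9$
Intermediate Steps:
$u = 12648$ ($u = -2 + 12650 = 12648$)
$y{\left(W \right)} = -3 + W$
$C = 12648$
$K{\left(t \right)} = \frac{4}{t}$ ($K{\left(t \right)} = \frac{\left(-4\right) \frac{1}{-1}}{t} = \frac{\left(-4\right) \left(-1\right)}{t} = \frac{4}{t}$)
$P = 180$
$p{\left(X,x \right)} = 99 + \frac{4}{-3 + X}$ ($p{\left(X,x \right)} = \frac{4}{-3 + X} - -99 = \frac{4}{-3 + X} + 99 = 99 + \frac{4}{-3 + X}$)
$\sqrt{p{\left(f{\left(-12,-2 \right)},P \right)} + C} = \sqrt{\frac{-293 + 99 \left(-2\right)}{-3 - 2} + 12648} = \sqrt{\frac{-293 - 198}{-5} + 12648} = \sqrt{\left(- \frac{1}{5}\right) \left(-491\right) + 12648} = \sqrt{\frac{491}{5} + 12648} = \sqrt{\frac{63731}{5}} = \frac{\sqrt{318655}}{5}$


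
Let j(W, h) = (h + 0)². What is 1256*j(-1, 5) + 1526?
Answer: 32926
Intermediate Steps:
j(W, h) = h²
1256*j(-1, 5) + 1526 = 1256*5² + 1526 = 1256*25 + 1526 = 31400 + 1526 = 32926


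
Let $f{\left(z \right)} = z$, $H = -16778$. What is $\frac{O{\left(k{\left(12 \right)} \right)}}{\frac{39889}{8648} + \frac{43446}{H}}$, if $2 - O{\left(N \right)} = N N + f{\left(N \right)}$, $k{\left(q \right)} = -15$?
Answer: $- \frac{15089998976}{146768317} \approx -102.82$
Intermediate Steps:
$O{\left(N \right)} = 2 - N - N^{2}$ ($O{\left(N \right)} = 2 - \left(N N + N\right) = 2 - \left(N^{2} + N\right) = 2 - \left(N + N^{2}\right) = 2 - N - N^{2}$)
$\frac{O{\left(k{\left(12 \right)} \right)}}{\frac{39889}{8648} + \frac{43446}{H}} = \frac{2 - -15 - \left(-15\right)^{2}}{\frac{39889}{8648} + \frac{43446}{-16778}} = \frac{2 + 15 - 225}{39889 \cdot \frac{1}{8648} + 43446 \left(- \frac{1}{16778}\right)} = \frac{2 + 15 - 225}{\frac{39889}{8648} - \frac{21723}{8389}} = - \frac{208}{\frac{146768317}{72548072}} = \left(-208\right) \frac{72548072}{146768317} = - \frac{15089998976}{146768317}$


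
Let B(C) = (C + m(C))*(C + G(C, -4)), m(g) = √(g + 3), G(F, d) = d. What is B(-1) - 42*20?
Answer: -835 - 5*√2 ≈ -842.07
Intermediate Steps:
m(g) = √(3 + g)
B(C) = (-4 + C)*(C + √(3 + C)) (B(C) = (C + √(3 + C))*(C - 4) = (C + √(3 + C))*(-4 + C) = (-4 + C)*(C + √(3 + C)))
B(-1) - 42*20 = ((-1)² - 4*(-1) - 4*√(3 - 1) - √(3 - 1)) - 42*20 = (1 + 4 - 4*√2 - √2) - 840 = (5 - 5*√2) - 840 = -835 - 5*√2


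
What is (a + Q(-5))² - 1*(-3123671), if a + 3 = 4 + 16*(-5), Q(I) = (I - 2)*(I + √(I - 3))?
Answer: 3125215 + 1232*I*√2 ≈ 3.1252e+6 + 1742.3*I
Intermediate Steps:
Q(I) = (-2 + I)*(I + √(-3 + I))
a = -79 (a = -3 + (4 + 16*(-5)) = -3 + (4 - 80) = -3 - 76 = -79)
(a + Q(-5))² - 1*(-3123671) = (-79 + ((-5)² - 2*(-5) - 2*√(-3 - 5) - 5*√(-3 - 5)))² - 1*(-3123671) = (-79 + (25 + 10 - 4*I*√2 - 10*I*√2))² + 3123671 = (-79 + (35 - 14*I*√2))² + 3123671 = (-44 - 14*I*√2)² + 3123671 = 3123671 + (-44 - 14*I*√2)²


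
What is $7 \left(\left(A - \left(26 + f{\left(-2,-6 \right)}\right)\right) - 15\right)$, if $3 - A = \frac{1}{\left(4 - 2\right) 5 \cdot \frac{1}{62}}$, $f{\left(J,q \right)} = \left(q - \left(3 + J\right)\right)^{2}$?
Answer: $- \frac{3262}{5} \approx -652.4$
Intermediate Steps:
$f{\left(J,q \right)} = \left(-3 + q - J\right)^{2}$
$A = - \frac{16}{5}$ ($A = 3 - \frac{1}{\left(4 - 2\right) 5 \cdot \frac{1}{62}} = 3 - \frac{1}{2 \cdot 5 \cdot \frac{1}{62}} = 3 - \frac{1}{10 \cdot \frac{1}{62}} = 3 - \frac{1}{\frac{5}{31}} = 3 - \frac{31}{5} = - \frac{16}{5} \approx -3.2$)
$7 \left(\left(A - \left(26 + f{\left(-2,-6 \right)}\right)\right) - 15\right) = 7 \left(\left(- \frac{16}{5} - \left(26 + \left(3 - 2 - -6\right)^{2}\right)\right) - 15\right) = 7 \left(\left(- \frac{16}{5} - \left(26 + \left(3 - 2 + 6\right)^{2}\right)\right) - 15\right) = 7 \left(\left(- \frac{16}{5} - 75\right) - 15\right) = 7 \left(- \frac{391}{5} - 15\right) = 7 \left(- \frac{466}{5}\right) = - \frac{3262}{5}$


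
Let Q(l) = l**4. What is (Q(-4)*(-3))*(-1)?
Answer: 768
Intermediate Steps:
(Q(-4)*(-3))*(-1) = ((-4)**4*(-3))*(-1) = (256*(-3))*(-1) = -768*(-1) = 768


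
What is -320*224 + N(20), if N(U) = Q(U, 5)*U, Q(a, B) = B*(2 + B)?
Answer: -70980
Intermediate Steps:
N(U) = 35*U (N(U) = (5*(2 + 5))*U = (5*7)*U = 35*U)
-320*224 + N(20) = -320*224 + 35*20 = -71680 + 700 = -70980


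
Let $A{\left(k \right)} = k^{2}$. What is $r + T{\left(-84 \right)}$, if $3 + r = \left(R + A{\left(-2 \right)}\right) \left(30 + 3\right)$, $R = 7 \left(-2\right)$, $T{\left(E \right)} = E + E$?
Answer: $-501$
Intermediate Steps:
$T{\left(E \right)} = 2 E$
$R = -14$
$r = -333$ ($r = -3 + \left(-14 + \left(-2\right)^{2}\right) \left(30 + 3\right) = -3 + \left(-14 + 4\right) 33 = -3 - 330 = -333$)
$r + T{\left(-84 \right)} = -333 + 2 \left(-84\right) = -333 - 168 = -501$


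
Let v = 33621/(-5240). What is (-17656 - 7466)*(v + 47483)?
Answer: -3124891652739/2620 ≈ -1.1927e+9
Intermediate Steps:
v = -33621/5240 (v = 33621*(-1/5240) = -33621/5240 ≈ -6.4162)
(-17656 - 7466)*(v + 47483) = (-17656 - 7466)*(-33621/5240 + 47483) = -25122*248777299/5240 = -3124891652739/2620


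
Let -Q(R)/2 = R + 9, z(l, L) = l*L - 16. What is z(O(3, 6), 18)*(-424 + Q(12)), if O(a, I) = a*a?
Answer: -68036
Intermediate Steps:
O(a, I) = a**2
z(l, L) = -16 + L*l (z(l, L) = L*l - 16 = -16 + L*l)
Q(R) = -18 - 2*R (Q(R) = -2*(R + 9) = -2*(9 + R) = -18 - 2*R)
z(O(3, 6), 18)*(-424 + Q(12)) = (-16 + 18*3**2)*(-424 + (-18 - 2*12)) = (-16 + 18*9)*(-424 + (-18 - 24)) = (-16 + 162)*(-424 - 42) = 146*(-466) = -68036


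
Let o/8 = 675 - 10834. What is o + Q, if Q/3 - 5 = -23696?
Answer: -152345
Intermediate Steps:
Q = -71073 (Q = 15 + 3*(-23696) = 15 - 71088 = -71073)
o = -81272 (o = 8*(675 - 10834) = 8*(-10159) = -81272)
o + Q = -81272 - 71073 = -152345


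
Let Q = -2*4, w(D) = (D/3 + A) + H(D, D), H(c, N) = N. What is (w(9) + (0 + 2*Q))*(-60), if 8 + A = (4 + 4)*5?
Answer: -1680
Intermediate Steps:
A = 32 (A = -8 + (4 + 4)*5 = -8 + 8*5 = -8 + 40 = 32)
w(D) = 32 + 4*D/3 (w(D) = (D/3 + 32) + D = (32 + D/3) + D = 32 + 4*D/3)
Q = -8
(w(9) + (0 + 2*Q))*(-60) = ((32 + (4/3)*9) + (0 + 2*(-8)))*(-60) = ((32 + 12) + (0 - 16))*(-60) = (44 - 16)*(-60) = 28*(-60) = -1680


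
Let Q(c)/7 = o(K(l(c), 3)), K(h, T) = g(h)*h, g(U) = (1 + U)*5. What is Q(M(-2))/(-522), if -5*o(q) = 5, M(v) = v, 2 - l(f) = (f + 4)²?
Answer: 7/522 ≈ 0.013410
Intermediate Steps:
l(f) = 2 - (4 + f)² (l(f) = 2 - (f + 4)² = 2 - (4 + f)²)
g(U) = 5 + 5*U
K(h, T) = h*(5 + 5*h) (K(h, T) = (5 + 5*h)*h = h*(5 + 5*h))
o(q) = -1 (o(q) = -⅕*5 = -1)
Q(c) = -7 (Q(c) = 7*(-1) = -7)
Q(M(-2))/(-522) = -7/(-522) = -7*(-1/522) = 7/522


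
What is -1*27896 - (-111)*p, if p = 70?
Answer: -20126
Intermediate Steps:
-1*27896 - (-111)*p = -1*27896 - (-111)*70 = -27896 - 1*(-7770) = -27896 + 7770 = -20126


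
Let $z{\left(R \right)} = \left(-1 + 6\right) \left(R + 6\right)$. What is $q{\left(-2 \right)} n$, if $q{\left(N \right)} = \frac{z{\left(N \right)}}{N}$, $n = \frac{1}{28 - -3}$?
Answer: $- \frac{10}{31} \approx -0.32258$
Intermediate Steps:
$z{\left(R \right)} = 30 + 5 R$ ($z{\left(R \right)} = 5 \left(6 + R\right) = 30 + 5 R$)
$n = \frac{1}{31}$ ($n = \frac{1}{28 + \left(-6 + 9\right)} = \frac{1}{28 + 3} = \frac{1}{31} \approx 0.032258$)
$q{\left(N \right)} = \frac{30 + 5 N}{N}$
$q{\left(-2 \right)} n = \left(5 + \frac{30}{-2}\right) \frac{1}{31} = \left(5 + 30 \left(- \frac{1}{2}\right)\right) \frac{1}{31} = \left(5 - 15\right) \frac{1}{31} = \left(-10\right) \frac{1}{31} = - \frac{10}{31}$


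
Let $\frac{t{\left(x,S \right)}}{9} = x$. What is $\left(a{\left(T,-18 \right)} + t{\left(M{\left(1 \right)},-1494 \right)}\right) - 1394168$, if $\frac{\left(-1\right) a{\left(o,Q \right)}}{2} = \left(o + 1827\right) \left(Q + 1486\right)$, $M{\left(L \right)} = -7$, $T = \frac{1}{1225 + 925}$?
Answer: $- \frac{7265177193}{1075} \approx -6.7583 \cdot 10^{6}$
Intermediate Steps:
$T = \frac{1}{2150} \approx 0.00046512$
$a{\left(o,Q \right)} = - 2 \left(1486 + Q\right) \left(1827 + o\right)$ ($a{\left(o,Q \right)} = - 2 \left(o + 1827\right) \left(Q + 1486\right) = - 2 \left(1827 + o\right) \left(1486 + Q\right) = - 2 \left(1486 + Q\right) \left(1827 + o\right)$)
$t{\left(x,S \right)} = 9 x$
$\left(a{\left(T,-18 \right)} + t{\left(M{\left(1 \right)},-1494 \right)}\right) - 1394168 = \left(\left(-5429844 - -65772 - \frac{1486}{1075} - \left(-36\right) \frac{1}{2150}\right) + 9 \left(-7\right)\right) - 1394168 = \left(\left(-5429844 + 65772 - \frac{1486}{1075} + \frac{18}{1075}\right) - 63\right) - 1394168 = \left(- \frac{5766378868}{1075} - 63\right) - 1394168 = - \frac{5766446593}{1075} - 1394168 = - \frac{7265177193}{1075}$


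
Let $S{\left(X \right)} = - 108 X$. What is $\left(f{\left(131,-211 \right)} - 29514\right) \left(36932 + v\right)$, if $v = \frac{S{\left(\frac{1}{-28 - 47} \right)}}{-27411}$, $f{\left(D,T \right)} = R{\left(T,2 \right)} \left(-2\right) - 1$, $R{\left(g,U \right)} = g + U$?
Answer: $- \frac{245467881184536}{228425} \approx -1.0746 \cdot 10^{9}$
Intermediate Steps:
$R{\left(g,U \right)} = U + g$
$f{\left(D,T \right)} = -5 - 2 T$ ($f{\left(D,T \right)} = \left(2 + T\right) \left(-2\right) - 1 = \left(-4 - 2 T\right) - 1 = -5 - 2 T$)
$v = - \frac{12}{228425}$ ($v = \frac{\left(-108\right) \frac{1}{-28 - 47}}{-27411} = - \frac{108}{-75} \left(- \frac{1}{27411}\right) = \left(-108\right) \left(- \frac{1}{75}\right) \left(- \frac{1}{27411}\right) = \frac{36}{25} \left(- \frac{1}{27411}\right) = - \frac{12}{228425} \approx -5.2534 \cdot 10^{-5}$)
$\left(f{\left(131,-211 \right)} - 29514\right) \left(36932 + v\right) = \left(\left(-5 - -422\right) - 29514\right) \left(36932 - \frac{12}{228425}\right) = \left(\left(-5 + 422\right) - 29514\right) \frac{8436192088}{228425} = \left(417 - 29514\right) \frac{8436192088}{228425} = \left(-29097\right) \frac{8436192088}{228425} = - \frac{245467881184536}{228425}$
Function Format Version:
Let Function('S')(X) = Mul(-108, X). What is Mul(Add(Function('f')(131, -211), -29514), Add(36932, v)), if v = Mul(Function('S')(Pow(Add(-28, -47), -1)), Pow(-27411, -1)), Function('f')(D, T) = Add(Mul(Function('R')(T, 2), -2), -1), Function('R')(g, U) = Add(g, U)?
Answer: Rational(-245467881184536, 228425) ≈ -1.0746e+9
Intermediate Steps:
Function('R')(g, U) = Add(U, g)
Function('f')(D, T) = Add(-5, Mul(-2, T)) (Function('f')(D, T) = Add(Mul(Add(2, T), -2), -1) = Add(Add(-4, Mul(-2, T)), -1) = Add(-5, Mul(-2, T)))
v = Rational(-12, 228425) (v = Mul(Mul(-108, Pow(Add(-28, -47), -1)), Pow(-27411, -1)) = Mul(Mul(-108, Pow(-75, -1)), Rational(-1, 27411)) = Mul(Mul(-108, Rational(-1, 75)), Rational(-1, 27411)) = Mul(Rational(36, 25), Rational(-1, 27411)) = Rational(-12, 228425) ≈ -5.2534e-5)
Mul(Add(Function('f')(131, -211), -29514), Add(36932, v)) = Mul(Add(Add(-5, Mul(-2, -211)), -29514), Add(36932, Rational(-12, 228425))) = Mul(Add(Add(-5, 422), -29514), Rational(8436192088, 228425)) = Mul(Add(417, -29514), Rational(8436192088, 228425)) = Mul(-29097, Rational(8436192088, 228425)) = Rational(-245467881184536, 228425)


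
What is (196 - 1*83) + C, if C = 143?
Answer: 256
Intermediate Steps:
(196 - 1*83) + C = (196 - 1*83) + 143 = (196 - 83) + 143 = 113 + 143 = 256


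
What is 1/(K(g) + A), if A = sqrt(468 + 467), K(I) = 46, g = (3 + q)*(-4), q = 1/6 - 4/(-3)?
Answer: 46/1181 - sqrt(935)/1181 ≈ 0.013059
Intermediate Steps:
q = 3/2 (q = 1*(1/6) - 4*(-1/3) = 1/6 + 4/3 = 3/2 ≈ 1.5000)
g = -18 (g = (3 + 3/2)*(-4) = (9/2)*(-4) = -18)
A = sqrt(935) ≈ 30.578
1/(K(g) + A) = 1/(46 + sqrt(935))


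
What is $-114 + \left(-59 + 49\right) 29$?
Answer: $-404$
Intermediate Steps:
$-114 + \left(-59 + 49\right) 29 = -114 - 290 = -404$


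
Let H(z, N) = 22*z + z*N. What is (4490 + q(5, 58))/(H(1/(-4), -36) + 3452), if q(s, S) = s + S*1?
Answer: 9106/6911 ≈ 1.3176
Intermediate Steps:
q(s, S) = S + s (q(s, S) = s + S = S + s)
H(z, N) = 22*z + N*z
(4490 + q(5, 58))/(H(1/(-4), -36) + 3452) = (4490 + (58 + 5))/((22 - 36)/(-4) + 3452) = (4490 + 63)/(-1/4*(-14) + 3452) = 4553/(7/2 + 3452) = 4553/(6911/2) = 4553*(2/6911) = 9106/6911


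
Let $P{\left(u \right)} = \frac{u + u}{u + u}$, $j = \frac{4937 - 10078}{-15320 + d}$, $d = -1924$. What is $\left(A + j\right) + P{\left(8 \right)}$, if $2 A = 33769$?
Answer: $\frac{291178703}{17244} \approx 16886.0$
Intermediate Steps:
$A = \frac{33769}{2}$ ($A = \frac{1}{2} \cdot 33769 = \frac{33769}{2} \approx 16885.0$)
$j = \frac{5141}{17244}$ ($j = \frac{4937 - 10078}{-15320 - 1924} = - \frac{5141}{-17244} = \left(-5141\right) \left(- \frac{1}{17244}\right) = \frac{5141}{17244} \approx 0.29813$)
$P{\left(u \right)} = 1$ ($P{\left(u \right)} = \frac{2 u}{2 u} = 2 u \frac{1}{2 u} = 1$)
$\left(A + j\right) + P{\left(8 \right)} = \left(\frac{33769}{2} + \frac{5141}{17244}\right) + 1 = \frac{291161459}{17244} + 1 = \frac{291178703}{17244}$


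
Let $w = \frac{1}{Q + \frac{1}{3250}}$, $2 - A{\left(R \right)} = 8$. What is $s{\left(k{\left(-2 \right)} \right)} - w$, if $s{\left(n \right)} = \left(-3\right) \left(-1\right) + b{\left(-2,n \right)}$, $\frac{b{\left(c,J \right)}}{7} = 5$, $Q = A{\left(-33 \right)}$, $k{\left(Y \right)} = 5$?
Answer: $\frac{744212}{19499} \approx 38.167$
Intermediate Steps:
$A{\left(R \right)} = -6$ ($A{\left(R \right)} = 2 - 8 = -6$)
$Q = -6$
$b{\left(c,J \right)} = 35$ ($b{\left(c,J \right)} = 7 \cdot 5 = 35$)
$w = - \frac{3250}{19499}$ ($w = \frac{1}{-6 + \frac{1}{3250}} = \frac{1}{- \frac{19499}{3250}} = - \frac{3250}{19499} \approx -0.16668$)
$s{\left(n \right)} = 38$ ($s{\left(n \right)} = \left(-3\right) \left(-1\right) + 35 = 3 + 35 = 38$)
$s{\left(k{\left(-2 \right)} \right)} - w = 38 - - \frac{3250}{19499} = 38 + \frac{3250}{19499} = \frac{744212}{19499}$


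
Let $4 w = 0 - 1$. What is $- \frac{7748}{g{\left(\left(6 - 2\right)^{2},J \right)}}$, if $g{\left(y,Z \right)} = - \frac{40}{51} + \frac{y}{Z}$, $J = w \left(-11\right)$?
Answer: $- \frac{1086657}{706} \approx -1539.2$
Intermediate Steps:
$w = - \frac{1}{4}$ ($w = \frac{0 - 1}{4} = \frac{1}{4} \left(-1\right) = - \frac{1}{4} \approx -0.25$)
$J = \frac{11}{4}$ ($J = \left(- \frac{1}{4}\right) \left(-11\right) = \frac{11}{4} \approx 2.75$)
$g{\left(y,Z \right)} = - \frac{40}{51} + \frac{y}{Z}$ ($g{\left(y,Z \right)} = \left(-40\right) \frac{1}{51} + \frac{y}{Z} = - \frac{40}{51} + \frac{y}{Z}$)
$- \frac{7748}{g{\left(\left(6 - 2\right)^{2},J \right)}} = - \frac{7748}{- \frac{40}{51} + \frac{\left(6 - 2\right)^{2}}{\frac{11}{4}}} = - \frac{7748}{- \frac{40}{51} + 4^{2} \cdot \frac{4}{11}} = - \frac{7748}{- \frac{40}{51} + 16 \cdot \frac{4}{11}} = - \frac{7748}{- \frac{40}{51} + \frac{64}{11}} = - \frac{7748}{\frac{2824}{561}} = \left(-7748\right) \frac{561}{2824} = - \frac{1086657}{706}$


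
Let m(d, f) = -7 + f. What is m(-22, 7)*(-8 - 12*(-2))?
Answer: 0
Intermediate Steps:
m(-22, 7)*(-8 - 12*(-2)) = (-7 + 7)*(-8 - 12*(-2)) = 0*(-8 + 24) = 0*16 = 0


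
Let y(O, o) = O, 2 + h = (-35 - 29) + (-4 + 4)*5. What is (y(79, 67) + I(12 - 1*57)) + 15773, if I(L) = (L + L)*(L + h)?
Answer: 25842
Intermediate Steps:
h = -66 (h = -2 + ((-35 - 29) + (-4 + 4)*5) = -2 + (-64 + 0*5) = -2 + (-64 + 0) = -2 - 64 = -66)
I(L) = 2*L*(-66 + L) (I(L) = (L + L)*(L - 66) = (2*L)*(-66 + L) = 2*L*(-66 + L))
(y(79, 67) + I(12 - 1*57)) + 15773 = (79 + 2*(12 - 1*57)*(-66 + (12 - 1*57))) + 15773 = (79 + 2*(12 - 57)*(-66 + (12 - 57))) + 15773 = (79 + 2*(-45)*(-66 - 45)) + 15773 = (79 + 2*(-45)*(-111)) + 15773 = (79 + 9990) + 15773 = 10069 + 15773 = 25842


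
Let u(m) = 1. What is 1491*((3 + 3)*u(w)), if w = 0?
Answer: 8946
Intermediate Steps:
1491*((3 + 3)*u(w)) = 1491*((3 + 3)*1) = 1491*(6*1) = 1491*6 = 8946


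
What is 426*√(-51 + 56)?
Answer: 426*√5 ≈ 952.56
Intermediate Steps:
426*√(-51 + 56) = 426*√5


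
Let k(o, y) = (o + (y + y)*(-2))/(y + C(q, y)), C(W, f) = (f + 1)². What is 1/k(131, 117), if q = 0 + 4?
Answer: -14041/337 ≈ -41.665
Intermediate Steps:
q = 4
C(W, f) = (1 + f)²
k(o, y) = (o - 4*y)/(y + (1 + y)²) (k(o, y) = (o + (y + y)*(-2))/(y + (1 + y)²) = (o + (2*y)*(-2))/(y + (1 + y)²) = (o - 4*y)/(y + (1 + y)²))
1/k(131, 117) = 1/((131 - 4*117)/(117 + (1 + 117)²)) = 1/((131 - 468)/(117 + 118²)) = 1/(-337/(117 + 13924)) = 1/(-337/14041) = -14041/337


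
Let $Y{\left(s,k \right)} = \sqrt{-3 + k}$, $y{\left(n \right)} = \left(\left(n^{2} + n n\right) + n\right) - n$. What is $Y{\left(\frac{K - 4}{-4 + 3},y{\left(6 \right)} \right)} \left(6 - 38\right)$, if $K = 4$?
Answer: $- 32 \sqrt{69} \approx -265.81$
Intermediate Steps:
$y{\left(n \right)} = 2 n^{2}$ ($y{\left(n \right)} = \left(\left(n^{2} + n^{2}\right) + n\right) - n = \left(2 n^{2} + n\right) - n = \left(n + 2 n^{2}\right) - n = 2 n^{2}$)
$Y{\left(\frac{K - 4}{-4 + 3},y{\left(6 \right)} \right)} \left(6 - 38\right) = \sqrt{-3 + 2 \cdot 6^{2}} \left(6 - 38\right) = \sqrt{-3 + 2 \cdot 36} \left(-32\right) = \sqrt{-3 + 72} \left(-32\right) = \sqrt{69} \left(-32\right) = - 32 \sqrt{69}$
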